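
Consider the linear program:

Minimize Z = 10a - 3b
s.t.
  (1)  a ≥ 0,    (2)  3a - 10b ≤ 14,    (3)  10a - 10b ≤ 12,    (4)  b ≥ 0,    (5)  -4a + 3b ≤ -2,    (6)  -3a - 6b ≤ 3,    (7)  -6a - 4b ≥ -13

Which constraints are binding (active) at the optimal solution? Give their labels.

Corner points and Z = 10a - 3b:
  (6/5, 0) → Z = 12
  (89/50, 29/50) → Z = 803/50
  (1/2, 0) → Z = 5
  (47/34, 20/17) → Z = 175/17

The minimum is at (1/2, 0). Substituting into each constraint, equality holds for (4) and (5); the remaining constraints have slack.

(4) and (5)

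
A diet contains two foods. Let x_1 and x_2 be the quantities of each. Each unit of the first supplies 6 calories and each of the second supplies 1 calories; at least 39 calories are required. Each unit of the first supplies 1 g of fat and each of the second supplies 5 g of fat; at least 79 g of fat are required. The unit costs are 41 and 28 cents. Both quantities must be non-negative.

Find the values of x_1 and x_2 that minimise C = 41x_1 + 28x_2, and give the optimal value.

Extreme points and C = 41x_1 + 28x_2:
  (0, 39) → C = 1092
  (79, 0) → C = 3239
  (4, 15) → C = 584
The feasible region is unbounded (it extends along (0, 1), (1, 0)), but C strictly increases along every unbounded feasible direction, so there is no improving ray and the minimum is attained at a vertex.

x_1 = 4, x_2 = 15, minimum C = 584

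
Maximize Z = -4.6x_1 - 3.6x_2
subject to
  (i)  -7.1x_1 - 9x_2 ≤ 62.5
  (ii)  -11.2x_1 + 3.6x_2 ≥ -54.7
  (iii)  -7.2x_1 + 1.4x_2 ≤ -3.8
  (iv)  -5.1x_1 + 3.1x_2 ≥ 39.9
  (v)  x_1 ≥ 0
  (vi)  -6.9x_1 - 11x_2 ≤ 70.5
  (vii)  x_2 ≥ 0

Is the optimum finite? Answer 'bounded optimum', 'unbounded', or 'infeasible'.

Feasible corners and Z = -4.6x_1 - 3.6x_2:
  (31321/1636, 72585/1636) → Z = -2026913/8180
  (3382/759, 5111/253) → Z = -70756/759
The feasible region has finitely many vertices and no improving ray; the maximum is -70756/759 at (3382/759, 5111/253).

bounded optimum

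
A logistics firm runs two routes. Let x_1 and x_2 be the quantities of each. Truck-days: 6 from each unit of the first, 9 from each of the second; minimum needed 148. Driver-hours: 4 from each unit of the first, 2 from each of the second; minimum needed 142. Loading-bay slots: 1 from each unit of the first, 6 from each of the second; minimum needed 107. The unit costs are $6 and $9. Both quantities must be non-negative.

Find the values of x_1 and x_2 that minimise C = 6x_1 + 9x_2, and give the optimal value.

Vertices and C = 6x_1 + 9x_2:
  (0, 71) → C = 639
  (107, 0) → C = 642
  (29, 13) → C = 291
The feasible region is unbounded (it extends along (0, 1), (1, 0)), but C strictly increases along every unbounded feasible direction, so there is no improving ray and the minimum is attained at a vertex.

The binding constraints are 4x_1 + 2x_2 = 142 and x_1 + 6x_2 = 107.
Solving simultaneously gives x_1 = 29, x_2 = 13.

x_1 = 29, x_2 = 13, minimum C = 291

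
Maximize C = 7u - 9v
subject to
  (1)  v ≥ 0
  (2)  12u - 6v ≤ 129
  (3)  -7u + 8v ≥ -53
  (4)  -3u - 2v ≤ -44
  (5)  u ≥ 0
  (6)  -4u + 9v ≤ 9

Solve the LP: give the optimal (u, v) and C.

At the optimal vertex, -7u + 8v = -53 and -3u - 2v = -44.
Solving simultaneously gives u = 229/19, v = 149/38.

u = 229/19, v = 149/38, maximum C = 1865/38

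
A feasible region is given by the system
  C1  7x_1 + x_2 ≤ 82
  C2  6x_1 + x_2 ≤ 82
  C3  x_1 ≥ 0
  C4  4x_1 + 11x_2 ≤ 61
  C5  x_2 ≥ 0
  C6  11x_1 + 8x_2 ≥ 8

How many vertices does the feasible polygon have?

5

The feasible vertices (each the meet of two boundaries and inside every other half-plane) are:
  (841/73, 99/73)
  (82/7, 0)
  (0, 61/11)
  (0, 1)
  (8/11, 0)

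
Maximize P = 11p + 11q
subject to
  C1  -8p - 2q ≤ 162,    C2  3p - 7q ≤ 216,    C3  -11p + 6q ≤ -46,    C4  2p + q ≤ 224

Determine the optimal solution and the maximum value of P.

The optimum lies where -11p + 6q = -46 and 2p + q = 224.
Solving simultaneously gives p = 1390/23, q = 2372/23.

p = 1390/23, q = 2372/23, maximum P = 41382/23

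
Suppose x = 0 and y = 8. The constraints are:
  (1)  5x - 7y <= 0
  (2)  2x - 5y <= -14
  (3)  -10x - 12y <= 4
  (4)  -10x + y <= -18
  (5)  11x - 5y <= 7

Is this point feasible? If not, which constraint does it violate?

Constraint (4): -10x + y = 8, which is not ≤ -18. All other constraints are satisfied.

not feasible — violates (4)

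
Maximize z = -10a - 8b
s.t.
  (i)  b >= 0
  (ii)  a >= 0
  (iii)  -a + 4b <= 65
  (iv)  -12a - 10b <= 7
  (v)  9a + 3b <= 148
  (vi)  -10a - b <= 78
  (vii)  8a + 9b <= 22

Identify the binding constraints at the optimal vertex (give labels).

Feasible corners and z = -10a - 8b:
  (0, 0) → z = 0
  (11/4, 0) → z = -55/2
  (0, 22/9) → z = -176/9

The maximum is at (0, 0). Substituting into each constraint, equality holds for (i) and (ii); the remaining constraints have slack.

(i) and (ii)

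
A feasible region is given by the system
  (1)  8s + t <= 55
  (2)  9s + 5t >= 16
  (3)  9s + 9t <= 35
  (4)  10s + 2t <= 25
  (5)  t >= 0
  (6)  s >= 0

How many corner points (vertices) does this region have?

Pairwise boundary intersections that survive every other constraint:
  (16/9, 0)
  (0, 16/5)
  (155/72, 125/72)
  (0, 35/9)
  (5/2, 0)

5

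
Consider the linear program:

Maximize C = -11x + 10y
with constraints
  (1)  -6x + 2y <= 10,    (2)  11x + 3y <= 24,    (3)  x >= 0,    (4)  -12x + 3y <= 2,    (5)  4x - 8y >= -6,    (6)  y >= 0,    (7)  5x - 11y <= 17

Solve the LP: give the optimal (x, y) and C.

x = 1/42, y = 16/21, maximum C = 103/14

At the optimal vertex, -12x + 3y = 2 and 4x - 8y = -6.
Solving simultaneously gives x = 1/42, y = 16/21.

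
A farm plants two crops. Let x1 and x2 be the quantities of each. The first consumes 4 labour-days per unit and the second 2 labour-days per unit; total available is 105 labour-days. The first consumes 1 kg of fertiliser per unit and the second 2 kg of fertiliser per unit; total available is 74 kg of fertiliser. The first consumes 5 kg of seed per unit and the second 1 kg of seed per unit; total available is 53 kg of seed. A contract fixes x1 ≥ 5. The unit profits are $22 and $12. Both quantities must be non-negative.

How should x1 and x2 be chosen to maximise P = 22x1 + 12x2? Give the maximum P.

x1 = 5, x2 = 28, maximum P = 446

Vertices and P = 22x1 + 12x2:
  (53/5, 0) → P = 1166/5
  (5, 0) → P = 110
  (5, 28) → P = 446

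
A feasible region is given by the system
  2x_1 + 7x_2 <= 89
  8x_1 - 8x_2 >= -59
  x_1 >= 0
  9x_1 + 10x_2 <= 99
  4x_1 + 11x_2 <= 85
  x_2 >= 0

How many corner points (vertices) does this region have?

5

Pairwise boundary intersections that survive every other constraint:
  (0, 59/8)
  (31/120, 229/30)
  (0, 0)
  (239/59, 369/59)
  (11, 0)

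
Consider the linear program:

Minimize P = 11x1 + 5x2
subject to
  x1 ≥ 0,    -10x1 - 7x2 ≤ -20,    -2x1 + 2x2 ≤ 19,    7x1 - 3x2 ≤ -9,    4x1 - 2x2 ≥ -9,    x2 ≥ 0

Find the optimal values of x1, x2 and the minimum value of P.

Extreme points and P = 11x1 + 5x2:
  (0, 3) → P = 15
  (0, 9/2) → P = 45/2
  (9/2, 27/2) → P = 117

x1 = 0, x2 = 3, minimum P = 15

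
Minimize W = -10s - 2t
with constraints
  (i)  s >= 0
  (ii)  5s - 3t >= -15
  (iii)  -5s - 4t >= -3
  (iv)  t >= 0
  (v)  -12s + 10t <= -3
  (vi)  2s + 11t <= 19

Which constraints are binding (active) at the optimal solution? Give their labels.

(iii) and (iv)

Corner points and W = -10s - 2t:
  (3/5, 0) → W = -6
  (3/7, 3/14) → W = -33/7
  (1/4, 0) → W = -5/2

The minimum is at (3/5, 0). Substituting into each constraint, equality holds for (iii) and (iv); the remaining constraints have slack.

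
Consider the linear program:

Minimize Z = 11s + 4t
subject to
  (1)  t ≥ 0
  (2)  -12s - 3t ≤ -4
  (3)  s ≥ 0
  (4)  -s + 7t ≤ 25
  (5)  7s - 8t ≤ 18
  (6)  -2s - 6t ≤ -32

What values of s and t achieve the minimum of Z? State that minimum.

Extreme points and Z = 11s + 4t:
  (326/41, 193/41) → Z = 4358/41
  (37/10, 41/10) → Z = 571/10
  (182/29, 94/29) → Z = 82

The optimum lies where -s + 7t = 25 and -2s - 6t = -32.
Solving simultaneously gives s = 37/10, t = 41/10.

s = 37/10, t = 41/10, minimum Z = 571/10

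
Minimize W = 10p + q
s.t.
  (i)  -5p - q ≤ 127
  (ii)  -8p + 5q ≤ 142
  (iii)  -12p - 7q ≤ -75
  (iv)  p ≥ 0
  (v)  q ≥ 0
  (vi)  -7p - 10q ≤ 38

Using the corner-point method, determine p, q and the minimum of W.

p = 0, q = 75/7, minimum W = 75/7

Corner points and W = 10p + q:
  (0, 142/5) → W = 142/5
  (0, 75/7) → W = 75/7
  (25/4, 0) → W = 125/2
The feasible region is unbounded (it extends along (5, 8), (1, 0)), but W strictly increases along every unbounded feasible direction, so there is no improving ray and the minimum is attained at a vertex.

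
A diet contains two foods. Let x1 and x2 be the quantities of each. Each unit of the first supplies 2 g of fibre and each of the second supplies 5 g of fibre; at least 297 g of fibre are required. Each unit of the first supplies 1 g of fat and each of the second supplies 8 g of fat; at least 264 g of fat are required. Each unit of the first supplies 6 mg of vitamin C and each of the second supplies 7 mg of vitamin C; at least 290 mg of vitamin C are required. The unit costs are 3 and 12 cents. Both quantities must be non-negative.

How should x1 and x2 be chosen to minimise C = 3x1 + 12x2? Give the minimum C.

Corner points and C = 3x1 + 12x2:
  (0, 297/5) → C = 3564/5
  (264, 0) → C = 792
  (96, 21) → C = 540
The feasible region is unbounded (it extends along (0, 1), (1, 0)), but C strictly increases along every unbounded feasible direction, so there is no improving ray and the minimum is attained at a vertex.

x1 = 96, x2 = 21, minimum C = 540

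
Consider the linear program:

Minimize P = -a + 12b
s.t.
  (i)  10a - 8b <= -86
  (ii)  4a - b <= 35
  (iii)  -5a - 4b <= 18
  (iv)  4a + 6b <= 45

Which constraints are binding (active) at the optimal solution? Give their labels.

(i) and (iii)

Vertices and P = -a + 12b:
  (-61/10, 25/8) → P = 218/5
  (-39/23, 397/46) → P = 2421/23
  (-144/7, 297/14) → P = 1926/7

The minimum is at (-61/10, 25/8). Substituting into each constraint, equality holds for (i) and (iii); the remaining constraints have slack.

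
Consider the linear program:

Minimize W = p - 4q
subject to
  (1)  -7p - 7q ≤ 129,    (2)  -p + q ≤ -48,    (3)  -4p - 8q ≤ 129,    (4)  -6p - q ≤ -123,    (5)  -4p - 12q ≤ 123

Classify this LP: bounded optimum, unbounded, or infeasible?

unbounded

From the feasible point (453/16, -315/16), moving in the direction (1, 1) keeps every constraint satisfied while W decreases without bound.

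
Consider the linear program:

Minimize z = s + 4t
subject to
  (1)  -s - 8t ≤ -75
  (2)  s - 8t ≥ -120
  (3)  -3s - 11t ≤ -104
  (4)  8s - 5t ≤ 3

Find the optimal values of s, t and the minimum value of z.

s = 7/13, t = 121/13, minimum z = 491/13

Feasible corners and z = s + 4t:
  (7/13, 121/13) → z = 491/13
  (133/23, 199/23) → z = 929/23
  (-488/35, 464/35) → z = 1368/35
  (624/59, 963/59) → z = 4476/59

The binding constraints are -s - 8t = -75 and -3s - 11t = -104.
Solving simultaneously gives s = 7/13, t = 121/13.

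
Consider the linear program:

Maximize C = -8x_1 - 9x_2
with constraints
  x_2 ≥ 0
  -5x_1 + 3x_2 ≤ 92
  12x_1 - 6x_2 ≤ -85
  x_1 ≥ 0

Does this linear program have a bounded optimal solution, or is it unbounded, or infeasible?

bounded optimum

Vertices and C = -8x_1 - 9x_2:
  (99/2, 679/6) → C = -2829/2
  (0, 92/3) → C = -276
  (0, 85/6) → C = -255/2
The feasible region has finitely many vertices and no improving ray; the maximum is -255/2 at (0, 85/6).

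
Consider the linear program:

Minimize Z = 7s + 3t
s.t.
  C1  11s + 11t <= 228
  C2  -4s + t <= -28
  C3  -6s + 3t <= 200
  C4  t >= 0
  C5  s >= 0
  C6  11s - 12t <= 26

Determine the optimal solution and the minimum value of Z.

s = 310/37, t = 204/37, minimum Z = 2782/37

Corner points and Z = 7s + 3t:
  (536/55, 604/55) → Z = 5564/55
  (3022/253, 202/23) → Z = 27820/253
  (310/37, 204/37) → Z = 2782/37

The optimum lies where -4s + t = -28 and 11s - 12t = 26.
Solving simultaneously gives s = 310/37, t = 204/37.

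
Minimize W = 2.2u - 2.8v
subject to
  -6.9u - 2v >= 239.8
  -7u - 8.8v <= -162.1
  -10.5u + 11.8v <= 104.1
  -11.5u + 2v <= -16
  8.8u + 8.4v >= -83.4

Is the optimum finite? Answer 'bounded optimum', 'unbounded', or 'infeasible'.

The boundaries -7u - 8.8v = -162.1 and -10.5u + 11.8v = 104.1 meet at (9967/1750, 13.89), but that point violates -6.9u - 2v ≥ 239.8. Every candidate vertex is excluded by some other constraint, so the feasible region is empty.

infeasible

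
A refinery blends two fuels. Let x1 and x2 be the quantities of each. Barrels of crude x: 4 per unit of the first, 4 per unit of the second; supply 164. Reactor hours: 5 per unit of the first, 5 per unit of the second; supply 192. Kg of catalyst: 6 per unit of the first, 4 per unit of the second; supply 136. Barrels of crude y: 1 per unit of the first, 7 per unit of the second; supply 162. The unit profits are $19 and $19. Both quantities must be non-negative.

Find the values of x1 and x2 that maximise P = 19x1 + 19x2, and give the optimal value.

x1 = 8, x2 = 22, maximum P = 570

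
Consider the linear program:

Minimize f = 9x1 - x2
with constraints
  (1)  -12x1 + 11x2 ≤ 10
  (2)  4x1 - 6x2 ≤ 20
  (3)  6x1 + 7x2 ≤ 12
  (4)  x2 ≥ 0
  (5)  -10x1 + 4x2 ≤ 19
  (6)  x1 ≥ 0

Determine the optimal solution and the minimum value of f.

Vertices and f = 9x1 - x2:
  (31/75, 34/25) → f = 59/25
  (0, 10/11) → f = -10/11
  (2, 0) → f = 18
  (0, 0) → f = 0

x1 = 0, x2 = 10/11, minimum f = -10/11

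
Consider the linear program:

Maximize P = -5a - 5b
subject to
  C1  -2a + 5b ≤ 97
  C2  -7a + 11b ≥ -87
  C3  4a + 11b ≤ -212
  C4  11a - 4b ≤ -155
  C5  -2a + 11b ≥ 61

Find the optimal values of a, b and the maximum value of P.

a = -127/2, b = -6, maximum P = 695/2

Corner points and P = -5a - 5b:
  (-709/14, -6/7) → P = 515/2
  (-127/2, -6) → P = 695/2
  (-91/2, -30/11) → P = 5305/22

The optimum lies where -2a + 5b = 97 and -2a + 11b = 61.
Solving simultaneously gives a = -127/2, b = -6.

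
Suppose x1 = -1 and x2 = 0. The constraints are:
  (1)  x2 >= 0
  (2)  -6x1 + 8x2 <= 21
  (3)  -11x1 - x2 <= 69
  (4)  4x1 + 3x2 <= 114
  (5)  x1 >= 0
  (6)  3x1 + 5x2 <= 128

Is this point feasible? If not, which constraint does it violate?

not feasible — violates (5)

Constraint (5): x1 = -1, which is not ≥ 0. All other constraints are satisfied.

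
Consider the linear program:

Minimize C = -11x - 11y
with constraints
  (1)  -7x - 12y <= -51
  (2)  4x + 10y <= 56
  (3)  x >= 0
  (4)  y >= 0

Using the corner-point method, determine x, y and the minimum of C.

x = 14, y = 0, minimum C = -154

Vertices and C = -11x - 11y:
  (0, 17/4) → C = -187/4
  (51/7, 0) → C = -561/7
  (0, 28/5) → C = -308/5
  (14, 0) → C = -154

The optimum lies where 4x + 10y = 56 and y = 0.
Solving simultaneously gives x = 14, y = 0.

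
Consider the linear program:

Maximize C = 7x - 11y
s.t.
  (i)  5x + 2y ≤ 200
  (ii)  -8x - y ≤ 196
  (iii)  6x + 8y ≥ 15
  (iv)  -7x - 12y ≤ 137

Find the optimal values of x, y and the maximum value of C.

Feasible corners and C = 7x - 11y:
  (-592/11, 2580/11) → C = -32524/11
  (785/14, -1125/28) → C = 23365/28
  (-1583/58, 648/29) → C = -25337/58

The optimum lies where 5x + 2y = 200 and 6x + 8y = 15.
Solving simultaneously gives x = 785/14, y = -1125/28.

x = 785/14, y = -1125/28, maximum C = 23365/28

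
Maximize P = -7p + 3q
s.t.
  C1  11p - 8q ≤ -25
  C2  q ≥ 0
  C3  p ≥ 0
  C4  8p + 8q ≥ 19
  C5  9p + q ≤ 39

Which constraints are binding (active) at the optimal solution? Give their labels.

Vertices and P = -7p + 3q:
  (0, 25/8) → P = 75/8
  (287/83, 654/83) → P = -47/83
  (0, 39) → P = 117

The maximum is at (0, 39). Substituting into each constraint, equality holds for C3 and C5; the remaining constraints have slack.

C3 and C5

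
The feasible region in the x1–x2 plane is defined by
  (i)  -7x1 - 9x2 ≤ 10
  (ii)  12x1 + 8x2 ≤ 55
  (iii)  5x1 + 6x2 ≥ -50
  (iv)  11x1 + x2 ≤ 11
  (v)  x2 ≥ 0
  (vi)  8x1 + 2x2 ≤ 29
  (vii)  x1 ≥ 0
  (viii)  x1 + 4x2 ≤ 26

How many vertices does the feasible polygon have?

Pairwise boundary intersections that survive every other constraint:
  (33/76, 473/76)
  (3/10, 257/40)
  (1, 0)
  (0, 0)
  (0, 13/2)

5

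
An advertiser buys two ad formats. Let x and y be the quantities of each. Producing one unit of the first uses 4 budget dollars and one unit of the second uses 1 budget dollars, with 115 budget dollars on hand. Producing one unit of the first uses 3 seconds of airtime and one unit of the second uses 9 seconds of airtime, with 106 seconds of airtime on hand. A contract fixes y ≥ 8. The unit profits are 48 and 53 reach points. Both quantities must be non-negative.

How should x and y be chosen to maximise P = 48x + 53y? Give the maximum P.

The binding constraints are 3x + 9y = 106 and y = 8.
Solving simultaneously gives x = 34/3, y = 8.

x = 34/3, y = 8, maximum P = 968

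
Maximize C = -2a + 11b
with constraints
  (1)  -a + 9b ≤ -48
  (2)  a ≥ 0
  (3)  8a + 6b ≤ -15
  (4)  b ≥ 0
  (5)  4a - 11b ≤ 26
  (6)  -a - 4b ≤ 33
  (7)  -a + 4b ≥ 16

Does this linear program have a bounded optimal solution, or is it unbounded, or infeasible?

The boundaries -a - 4b = 33 and -a + 4b = 16 meet at (-49/2, -17/8), but that point violates -a + 9b ≤ -48. Every candidate vertex is excluded by some other constraint, so the feasible region is empty.

infeasible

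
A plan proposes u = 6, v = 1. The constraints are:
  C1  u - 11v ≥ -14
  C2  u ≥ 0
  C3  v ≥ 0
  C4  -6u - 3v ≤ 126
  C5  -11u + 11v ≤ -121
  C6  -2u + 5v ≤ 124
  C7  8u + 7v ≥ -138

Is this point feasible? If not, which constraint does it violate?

not feasible — violates C5

Constraint C5: -11u + 11v = -55, which is not ≤ -121. All other constraints are satisfied.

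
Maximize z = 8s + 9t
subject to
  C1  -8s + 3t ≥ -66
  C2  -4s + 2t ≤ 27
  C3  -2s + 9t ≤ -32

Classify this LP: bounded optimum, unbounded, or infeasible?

Feasible corners and z = 8s + 9t:
  (83/11, -62/33) → z = 478/11
  (-307/32, -91/16) → z = -2047/16
The feasible region has finitely many vertices and no improving ray; the maximum is 478/11 at (83/11, -62/33).

bounded optimum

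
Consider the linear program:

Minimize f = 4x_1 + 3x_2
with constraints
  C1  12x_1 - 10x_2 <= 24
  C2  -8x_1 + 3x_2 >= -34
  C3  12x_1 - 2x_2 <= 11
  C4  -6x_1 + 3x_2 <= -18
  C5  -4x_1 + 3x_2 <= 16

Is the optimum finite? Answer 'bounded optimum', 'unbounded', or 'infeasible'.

infeasible

The boundaries 12x_1 - 10x_2 = 24 and -8x_1 + 3x_2 = -34 meet at (67/11, 54/11), but that point violates 12x_1 - 2x_2 ≤ 11. Every candidate vertex is excluded by some other constraint, so the feasible region is empty.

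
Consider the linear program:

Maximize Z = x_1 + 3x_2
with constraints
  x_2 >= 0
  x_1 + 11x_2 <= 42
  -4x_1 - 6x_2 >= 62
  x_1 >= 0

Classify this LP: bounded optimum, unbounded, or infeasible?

infeasible

The boundaries x_2 = 0 and x_1 + 11x_2 = 42 meet at (42, 0), but that point violates -4x_1 - 6x_2 ≥ 62. Every candidate vertex is excluded by some other constraint, so the feasible region is empty.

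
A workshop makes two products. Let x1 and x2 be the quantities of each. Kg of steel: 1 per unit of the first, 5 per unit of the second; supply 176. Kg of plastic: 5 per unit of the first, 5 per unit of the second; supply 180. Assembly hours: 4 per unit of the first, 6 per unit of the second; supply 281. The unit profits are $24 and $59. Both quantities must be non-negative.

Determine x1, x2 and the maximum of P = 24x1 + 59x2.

x1 = 1, x2 = 35, maximum P = 2089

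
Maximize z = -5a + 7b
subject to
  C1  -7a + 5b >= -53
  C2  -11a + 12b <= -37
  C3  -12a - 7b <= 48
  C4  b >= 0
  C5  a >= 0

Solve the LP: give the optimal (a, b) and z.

a = 451/29, b = 324/29, maximum z = 13/29

Feasible corners and z = -5a + 7b:
  (451/29, 324/29) → z = 13/29
  (53/7, 0) → z = -265/7
  (37/11, 0) → z = -185/11

At the optimal vertex, -7a + 5b = -53 and -11a + 12b = -37.
Solving simultaneously gives a = 451/29, b = 324/29.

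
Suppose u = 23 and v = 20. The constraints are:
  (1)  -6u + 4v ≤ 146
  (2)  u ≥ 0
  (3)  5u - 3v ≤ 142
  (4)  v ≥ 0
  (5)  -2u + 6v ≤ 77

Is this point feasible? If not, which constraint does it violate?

feasible

(1): -58 ≤ 146 ✓
(2): 23 ≥ 0 ✓
(3): 55 ≤ 142 ✓
(4): 20 ≥ 0 ✓
(5): 74 ≤ 77 ✓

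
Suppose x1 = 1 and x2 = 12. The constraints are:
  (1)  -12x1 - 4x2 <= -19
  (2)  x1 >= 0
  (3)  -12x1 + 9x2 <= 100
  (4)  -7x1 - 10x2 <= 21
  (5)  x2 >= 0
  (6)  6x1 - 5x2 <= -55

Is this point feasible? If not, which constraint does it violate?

not feasible — violates (6)

Constraint (6): 6x1 - 5x2 = -54, which is not ≤ -55. All other constraints are satisfied.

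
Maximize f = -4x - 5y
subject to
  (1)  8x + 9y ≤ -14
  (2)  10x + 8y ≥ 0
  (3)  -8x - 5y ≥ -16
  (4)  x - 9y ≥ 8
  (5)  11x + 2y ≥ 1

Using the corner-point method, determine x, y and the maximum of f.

Extreme points and f = -4x - 5y:
  (56/13, -70/13) → f = 126/13
  (107/16, -15/2) → f = 43/4
  (64/7, -80/7) → f = 144/7

x = 64/7, y = -80/7, maximum f = 144/7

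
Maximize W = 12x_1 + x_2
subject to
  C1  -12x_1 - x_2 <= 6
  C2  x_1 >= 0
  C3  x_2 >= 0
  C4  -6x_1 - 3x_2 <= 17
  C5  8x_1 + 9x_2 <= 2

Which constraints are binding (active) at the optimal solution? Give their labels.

Extreme points and W = 12x_1 + x_2:
  (0, 0) → W = 0
  (0, 2/9) → W = 2/9
  (1/4, 0) → W = 3

The maximum is at (1/4, 0). Substituting into each constraint, equality holds for C3 and C5; the remaining constraints have slack.

C3 and C5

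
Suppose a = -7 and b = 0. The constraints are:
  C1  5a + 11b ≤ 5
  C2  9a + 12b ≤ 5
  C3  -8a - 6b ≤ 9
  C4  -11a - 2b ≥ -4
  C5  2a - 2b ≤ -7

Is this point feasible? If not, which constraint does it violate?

not feasible — violates C3

Constraint C3: -8a - 6b = 56, which is not ≤ 9. All other constraints are satisfied.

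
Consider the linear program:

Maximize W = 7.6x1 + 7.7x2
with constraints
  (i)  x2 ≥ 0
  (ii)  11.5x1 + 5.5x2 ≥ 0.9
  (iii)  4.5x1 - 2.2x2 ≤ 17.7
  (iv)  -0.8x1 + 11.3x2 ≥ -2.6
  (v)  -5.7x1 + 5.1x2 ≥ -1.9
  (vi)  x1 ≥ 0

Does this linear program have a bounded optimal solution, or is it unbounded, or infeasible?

unbounded

From the feasible point (9/115, 0), moving in the direction (0, 1) keeps every constraint satisfied while W increases without bound.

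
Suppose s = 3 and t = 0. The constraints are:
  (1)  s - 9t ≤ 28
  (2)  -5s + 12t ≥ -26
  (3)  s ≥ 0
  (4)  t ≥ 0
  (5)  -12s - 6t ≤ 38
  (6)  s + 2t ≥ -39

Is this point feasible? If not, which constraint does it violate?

(1): 3 ≤ 28 ✓
(2): -15 ≥ -26 ✓
(3): 3 ≥ 0 ✓
(4): 0 ≥ 0 ✓
(5): -36 ≤ 38 ✓
(6): 3 ≥ -39 ✓

feasible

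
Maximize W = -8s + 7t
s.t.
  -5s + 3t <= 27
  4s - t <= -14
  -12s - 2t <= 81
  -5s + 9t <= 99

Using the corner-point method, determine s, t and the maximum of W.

Feasible corners and W = -8s + 7t:
  (-15/7, 38/7) → W = 386/7
  (-297/46, -81/46) → W = 1809/46
  (-109/20, -39/5) → W = -11

s = -15/7, t = 38/7, maximum W = 386/7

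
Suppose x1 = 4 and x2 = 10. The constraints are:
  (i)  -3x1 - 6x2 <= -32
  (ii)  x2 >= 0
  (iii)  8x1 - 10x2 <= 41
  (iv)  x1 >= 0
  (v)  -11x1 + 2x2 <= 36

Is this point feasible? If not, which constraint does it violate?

feasible

(i): -72 ≤ -32 ✓
(ii): 10 ≥ 0 ✓
(iii): -68 ≤ 41 ✓
(iv): 4 ≥ 0 ✓
(v): -24 ≤ 36 ✓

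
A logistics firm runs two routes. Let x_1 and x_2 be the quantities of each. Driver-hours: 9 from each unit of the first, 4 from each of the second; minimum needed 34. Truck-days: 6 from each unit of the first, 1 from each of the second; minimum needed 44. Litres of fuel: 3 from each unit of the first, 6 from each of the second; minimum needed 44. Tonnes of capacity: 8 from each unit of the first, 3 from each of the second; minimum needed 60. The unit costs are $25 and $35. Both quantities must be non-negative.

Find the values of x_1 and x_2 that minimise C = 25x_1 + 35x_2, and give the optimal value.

x_1 = 20/3, x_2 = 4, minimum C = 920/3

Corner points and C = 25x_1 + 35x_2:
  (0, 44) → C = 1540
  (44/3, 0) → C = 1100/3
  (20/3, 4) → C = 920/3
The feasible region is unbounded (it extends along (0, 1), (1, 0)), but C strictly increases along every unbounded feasible direction, so there is no improving ray and the minimum is attained at a vertex.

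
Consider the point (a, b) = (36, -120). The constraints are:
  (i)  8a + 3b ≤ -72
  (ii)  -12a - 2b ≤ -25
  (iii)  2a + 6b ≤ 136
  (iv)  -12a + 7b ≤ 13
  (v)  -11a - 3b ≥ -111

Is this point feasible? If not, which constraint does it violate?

(i): -72 ≤ -72 ✓
(ii): -192 ≤ -25 ✓
(iii): -648 ≤ 136 ✓
(iv): -1272 ≤ 13 ✓
(v): -36 ≥ -111 ✓

feasible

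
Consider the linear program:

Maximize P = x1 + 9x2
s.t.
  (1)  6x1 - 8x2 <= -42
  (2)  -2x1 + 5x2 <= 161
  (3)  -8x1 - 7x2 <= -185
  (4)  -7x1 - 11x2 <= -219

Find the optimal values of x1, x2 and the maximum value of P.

x1 = 77, x2 = 63, maximum P = 644

Corner points and P = x1 + 9x2:
  (77, 63) → P = 644
  (593/53, 723/53) → P = 7100/53
  (-101/27, 829/27) → P = 7360/27

The optimum lies where 6x1 - 8x2 = -42 and -2x1 + 5x2 = 161.
Solving simultaneously gives x1 = 77, x2 = 63.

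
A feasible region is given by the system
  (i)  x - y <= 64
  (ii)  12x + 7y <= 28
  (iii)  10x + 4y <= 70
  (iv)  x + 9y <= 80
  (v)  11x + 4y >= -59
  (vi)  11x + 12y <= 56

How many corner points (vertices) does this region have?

6

Pairwise boundary intersections that survive every other constraint:
  (163/7, -285/7)
  (197/15, -763/15)
  (189/11, -280/11)
  (-56/67, 364/67)
  (-851/95, 939/95)
  (-152/29, 824/87)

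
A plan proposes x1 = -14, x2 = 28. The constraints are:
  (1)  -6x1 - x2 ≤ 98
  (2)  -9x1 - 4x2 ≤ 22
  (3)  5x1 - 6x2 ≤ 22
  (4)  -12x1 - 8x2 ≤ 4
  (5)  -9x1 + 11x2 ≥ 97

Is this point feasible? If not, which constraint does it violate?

feasible

(1): 56 ≤ 98 ✓
(2): 14 ≤ 22 ✓
(3): -238 ≤ 22 ✓
(4): -56 ≤ 4 ✓
(5): 434 ≥ 97 ✓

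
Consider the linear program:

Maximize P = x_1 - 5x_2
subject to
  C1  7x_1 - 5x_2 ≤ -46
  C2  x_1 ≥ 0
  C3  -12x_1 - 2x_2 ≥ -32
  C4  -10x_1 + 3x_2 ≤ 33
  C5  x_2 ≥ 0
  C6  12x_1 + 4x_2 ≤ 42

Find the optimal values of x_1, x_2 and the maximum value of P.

x_1 = 0, x_2 = 46/5, maximum P = -46

Extreme points and P = x_1 - 5x_2:
  (0, 46/5) → P = -46
  (13/44, 423/44) → P = -1051/22
  (0, 21/2) → P = -105/2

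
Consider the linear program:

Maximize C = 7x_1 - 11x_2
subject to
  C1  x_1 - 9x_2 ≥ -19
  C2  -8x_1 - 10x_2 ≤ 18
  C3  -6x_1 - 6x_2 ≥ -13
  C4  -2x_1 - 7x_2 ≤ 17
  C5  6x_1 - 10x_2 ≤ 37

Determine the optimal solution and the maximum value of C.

Extreme points and C = 7x_1 - 11x_2:
  (-176/41, 67/41) → C = -1969/41
  (1/20, 127/60) → C = -344/15
  (11/9, -25/9) → C = 352/9
  (11/3, -3/2) → C = 253/6
  (89/62, -88/31) → C = 2559/62

The binding constraints are -6x_1 - 6x_2 = -13 and 6x_1 - 10x_2 = 37.
Solving simultaneously gives x_1 = 11/3, x_2 = -3/2.

x_1 = 11/3, x_2 = -3/2, maximum C = 253/6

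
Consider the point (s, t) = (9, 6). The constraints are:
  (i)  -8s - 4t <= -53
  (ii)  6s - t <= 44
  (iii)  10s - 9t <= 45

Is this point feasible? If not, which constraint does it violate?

Constraint (ii): 6s - t = 48, which is not ≤ 44. All other constraints are satisfied.

not feasible — violates (ii)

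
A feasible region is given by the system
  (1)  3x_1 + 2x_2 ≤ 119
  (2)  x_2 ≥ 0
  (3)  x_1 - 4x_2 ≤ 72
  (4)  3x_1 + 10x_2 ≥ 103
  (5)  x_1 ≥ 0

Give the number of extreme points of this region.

Intersecting each pair of boundary lines and keeping only the points that satisfy every inequality leaves:
  (119/3, 0)
  (0, 119/2)
  (103/3, 0)
  (0, 103/10)

4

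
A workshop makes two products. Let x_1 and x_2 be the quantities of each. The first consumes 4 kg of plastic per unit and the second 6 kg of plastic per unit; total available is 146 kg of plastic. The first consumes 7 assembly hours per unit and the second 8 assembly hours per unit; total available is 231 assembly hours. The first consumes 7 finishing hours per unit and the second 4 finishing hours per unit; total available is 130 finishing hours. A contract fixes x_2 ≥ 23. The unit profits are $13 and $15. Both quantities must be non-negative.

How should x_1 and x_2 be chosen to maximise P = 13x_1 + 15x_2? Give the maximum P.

Extreme points and P = 13x_1 + 15x_2:
  (0, 73/3) → P = 365
  (0, 23) → P = 345
  (2, 23) → P = 371

x_1 = 2, x_2 = 23, maximum P = 371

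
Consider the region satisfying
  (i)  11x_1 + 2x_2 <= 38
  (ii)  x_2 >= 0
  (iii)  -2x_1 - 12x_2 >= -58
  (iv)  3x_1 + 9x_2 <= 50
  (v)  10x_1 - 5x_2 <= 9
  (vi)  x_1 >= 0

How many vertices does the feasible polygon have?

5

Of the 15 pairwise boundary intersections, those satisfying every inequality are:
  (85/32, 281/64)
  (208/75, 281/75)
  (9/10, 0)
  (0, 0)
  (0, 29/6)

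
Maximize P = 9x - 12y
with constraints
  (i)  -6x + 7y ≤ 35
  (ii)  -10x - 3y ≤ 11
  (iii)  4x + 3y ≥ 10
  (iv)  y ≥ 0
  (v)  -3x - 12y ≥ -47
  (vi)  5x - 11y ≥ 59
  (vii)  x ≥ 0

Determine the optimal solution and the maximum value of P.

x = 47/3, y = 0, maximum P = 141

Vertices and P = 9x - 12y:
  (47/3, 0) → P = 141
  (59/5, 0) → P = 531/5
  (1225/93, 58/93) → P = 3443/31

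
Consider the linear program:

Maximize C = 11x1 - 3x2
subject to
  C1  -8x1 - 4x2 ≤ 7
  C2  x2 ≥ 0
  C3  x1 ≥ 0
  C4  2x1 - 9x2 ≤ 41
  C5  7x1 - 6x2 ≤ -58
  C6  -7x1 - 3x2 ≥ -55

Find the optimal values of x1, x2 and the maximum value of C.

x1 = 52/21, x2 = 113/9, maximum C = -73/7

Corner points and C = 11x1 - 3x2:
  (0, 29/3) → C = -29
  (0, 55/3) → C = -55
  (52/21, 113/9) → C = -73/7

The binding constraints are 7x1 - 6x2 = -58 and -7x1 - 3x2 = -55.
Solving simultaneously gives x1 = 52/21, x2 = 113/9.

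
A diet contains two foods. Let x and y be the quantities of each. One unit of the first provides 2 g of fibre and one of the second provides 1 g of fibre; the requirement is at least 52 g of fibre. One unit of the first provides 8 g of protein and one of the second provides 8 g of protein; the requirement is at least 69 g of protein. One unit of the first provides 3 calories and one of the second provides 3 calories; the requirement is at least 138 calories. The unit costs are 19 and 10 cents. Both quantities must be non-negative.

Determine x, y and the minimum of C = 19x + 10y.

Feasible corners and C = 19x + 10y:
  (0, 52) → C = 520
  (46, 0) → C = 874
  (6, 40) → C = 514
The feasible region is unbounded (it extends along (0, 1), (1, 0)), but C strictly increases along every unbounded feasible direction, so there is no improving ray and the minimum is attained at a vertex.

The binding constraints are 2x + y = 52 and 3x + 3y = 138.
Solving simultaneously gives x = 6, y = 40.

x = 6, y = 40, minimum C = 514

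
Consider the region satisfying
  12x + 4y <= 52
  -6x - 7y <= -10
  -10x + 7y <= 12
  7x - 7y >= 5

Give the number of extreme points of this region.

Intersecting each pair of boundary lines and keeping only the points that satisfy every inequality leaves:
  (27/5, -16/5)
  (24/7, 19/7)
  (15/13, 40/91)

3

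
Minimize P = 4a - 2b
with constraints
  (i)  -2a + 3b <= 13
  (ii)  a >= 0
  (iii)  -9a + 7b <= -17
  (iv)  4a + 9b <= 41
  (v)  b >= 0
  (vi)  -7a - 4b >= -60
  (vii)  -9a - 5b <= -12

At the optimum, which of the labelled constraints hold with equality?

(iii) and (v)

Feasible corners and P = 4a - 2b:
  (440/109, 301/109) → P = 1158/109
  (17/9, 0) → P = 68/9
  (8, 1) → P = 30
  (60/7, 0) → P = 240/7

The minimum is at (17/9, 0). Substituting into each constraint, equality holds for (iii) and (v); the remaining constraints have slack.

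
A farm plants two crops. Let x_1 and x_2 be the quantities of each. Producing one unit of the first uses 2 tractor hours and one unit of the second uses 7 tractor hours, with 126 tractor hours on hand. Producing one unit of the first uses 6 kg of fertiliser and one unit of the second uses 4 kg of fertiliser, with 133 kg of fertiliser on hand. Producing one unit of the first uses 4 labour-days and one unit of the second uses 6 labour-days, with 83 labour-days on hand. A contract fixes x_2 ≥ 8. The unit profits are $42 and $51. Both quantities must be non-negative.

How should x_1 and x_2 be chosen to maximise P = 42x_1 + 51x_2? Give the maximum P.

Feasible corners and P = 42x_1 + 51x_2:
  (0, 83/6) → P = 1411/2
  (0, 8) → P = 408
  (35/4, 8) → P = 1551/2

The binding constraints are 4x_1 + 6x_2 = 83 and x_2 = 8.
Solving simultaneously gives x_1 = 35/4, x_2 = 8.

x_1 = 35/4, x_2 = 8, maximum P = 1551/2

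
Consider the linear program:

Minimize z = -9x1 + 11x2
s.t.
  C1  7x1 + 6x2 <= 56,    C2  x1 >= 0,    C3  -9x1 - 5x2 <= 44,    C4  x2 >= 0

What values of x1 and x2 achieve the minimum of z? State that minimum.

Feasible corners and z = -9x1 + 11x2:
  (0, 28/3) → z = 308/3
  (8, 0) → z = -72
  (0, 0) → z = 0

The binding constraints are 7x1 + 6x2 = 56 and x2 = 0.
Solving simultaneously gives x1 = 8, x2 = 0.

x1 = 8, x2 = 0, minimum z = -72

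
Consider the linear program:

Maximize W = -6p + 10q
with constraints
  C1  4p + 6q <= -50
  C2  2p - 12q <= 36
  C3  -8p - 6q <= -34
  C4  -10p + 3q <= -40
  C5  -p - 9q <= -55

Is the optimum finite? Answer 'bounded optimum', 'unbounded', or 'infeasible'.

infeasible

The boundaries 2p - 12q = 36 and -p - 9q = -55 meet at (164/5, 37/15), but that point violates 4p + 6q ≤ -50. Every candidate vertex is excluded by some other constraint, so the feasible region is empty.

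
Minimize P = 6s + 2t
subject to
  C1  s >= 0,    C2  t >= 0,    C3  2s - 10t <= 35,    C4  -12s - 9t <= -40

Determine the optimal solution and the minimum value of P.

s = 0, t = 40/9, minimum P = 80/9

Corner points and P = 6s + 2t:
  (0, 40/9) → P = 80/9
  (35/2, 0) → P = 105
  (10/3, 0) → P = 20
The feasible region is unbounded (it extends along (0, 1), (5, 1)), but P strictly increases along every unbounded feasible direction, so there is no improving ray and the minimum is attained at a vertex.

The optimum lies where s = 0 and -12s - 9t = -40.
Solving simultaneously gives s = 0, t = 40/9.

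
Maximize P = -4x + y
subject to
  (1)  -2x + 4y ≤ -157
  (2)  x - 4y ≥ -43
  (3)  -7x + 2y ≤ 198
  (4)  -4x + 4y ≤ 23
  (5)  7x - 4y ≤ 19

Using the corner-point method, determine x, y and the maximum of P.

x = -415/7, y = -217/2, maximum P = 1801/14

Extreme points and P = -4x + y:
  (-553/12, -1495/24) → P = 2929/24
  (-138/5, -1061/20) → P = 1147/20
  (-415/7, -217/2) → P = 1801/14

The optimum lies where -7x + 2y = 198 and 7x - 4y = 19.
Solving simultaneously gives x = -415/7, y = -217/2.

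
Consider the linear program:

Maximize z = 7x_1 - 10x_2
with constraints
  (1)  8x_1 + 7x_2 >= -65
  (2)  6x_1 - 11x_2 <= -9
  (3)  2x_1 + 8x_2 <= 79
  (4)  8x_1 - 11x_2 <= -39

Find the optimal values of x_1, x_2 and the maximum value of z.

Feasible corners and z = 7x_1 - 10x_2:
  (-1073/50, 381/25) → z = -15131/50
  (-247/36, -13/9) → z = -403/12
  (557/86, 355/43) → z = -3201/86

The binding constraints are 8x_1 + 7x_2 = -65 and 8x_1 - 11x_2 = -39.
Solving simultaneously gives x_1 = -247/36, x_2 = -13/9.

x_1 = -247/36, x_2 = -13/9, maximum z = -403/12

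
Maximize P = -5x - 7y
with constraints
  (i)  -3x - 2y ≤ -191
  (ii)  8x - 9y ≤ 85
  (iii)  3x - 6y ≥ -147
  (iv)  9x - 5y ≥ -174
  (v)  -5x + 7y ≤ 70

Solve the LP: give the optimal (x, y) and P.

Feasible corners and P = -5x - 7y:
  (1889/43, 1273/43) → P = -18356/43
  (1197/31, 1165/31) → P = -14140/31
  (611/7, 477/7) → P = -6394/7
  (203/3, 175/3) → P = -2240/3

At the optimal vertex, -3x - 2y = -191 and 8x - 9y = 85.
Solving simultaneously gives x = 1889/43, y = 1273/43.

x = 1889/43, y = 1273/43, maximum P = -18356/43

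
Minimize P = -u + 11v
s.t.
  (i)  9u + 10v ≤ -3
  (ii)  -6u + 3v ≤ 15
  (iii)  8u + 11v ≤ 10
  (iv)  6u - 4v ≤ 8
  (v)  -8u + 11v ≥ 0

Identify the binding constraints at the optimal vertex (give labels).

Vertices and P = -u + 11v:
  (-53/29, 39/29) → P = 482/29
  (-33/179, -24/179) → P = -231/179
  (-55/14, -20/7) → P = -55/2

The minimum is at (-55/14, -20/7). Substituting into each constraint, equality holds for (ii) and (v); the remaining constraints have slack.

(ii) and (v)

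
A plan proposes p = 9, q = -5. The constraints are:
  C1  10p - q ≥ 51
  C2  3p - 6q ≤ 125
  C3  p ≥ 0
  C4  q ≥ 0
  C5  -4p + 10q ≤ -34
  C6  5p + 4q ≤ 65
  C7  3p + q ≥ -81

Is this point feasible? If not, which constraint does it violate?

not feasible — violates C4

Constraint C4: q = -5, which is not ≥ 0. All other constraints are satisfied.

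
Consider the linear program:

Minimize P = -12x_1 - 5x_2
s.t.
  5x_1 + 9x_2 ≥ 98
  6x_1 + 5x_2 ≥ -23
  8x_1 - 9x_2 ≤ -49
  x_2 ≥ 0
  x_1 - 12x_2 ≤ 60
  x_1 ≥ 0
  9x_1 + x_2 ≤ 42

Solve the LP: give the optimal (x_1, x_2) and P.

x_1 = 0, x_2 = 42, minimum P = -210

Extreme points and P = -12x_1 - 5x_2:
  (0, 98/9) → P = -490/9
  (70/19, 168/19) → P = -1680/19
  (0, 42) → P = -210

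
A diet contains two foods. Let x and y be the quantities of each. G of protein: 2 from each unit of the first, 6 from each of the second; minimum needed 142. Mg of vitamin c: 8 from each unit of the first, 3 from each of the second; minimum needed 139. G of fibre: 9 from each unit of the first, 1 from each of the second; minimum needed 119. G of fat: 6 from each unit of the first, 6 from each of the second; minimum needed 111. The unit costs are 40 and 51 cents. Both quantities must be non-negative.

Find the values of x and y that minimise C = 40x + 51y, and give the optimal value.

The feasible region is unbounded (it extends along (0, 1), (1, 0)), but C strictly increases along every unbounded feasible direction, so there is no improving ray and the minimum is attained at a vertex.

The optimum lies where 2x + 6y = 142 and 9x + y = 119.
Solving simultaneously gives x = 11, y = 20.

x = 11, y = 20, minimum C = 1460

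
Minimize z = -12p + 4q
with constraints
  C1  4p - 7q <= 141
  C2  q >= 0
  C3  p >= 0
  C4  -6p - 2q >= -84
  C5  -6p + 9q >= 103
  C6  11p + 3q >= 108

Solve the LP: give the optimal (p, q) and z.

The binding constraints are -6p - 2q = -84 and -6p + 9q = 103.
Solving simultaneously gives p = 25/3, q = 17.

p = 25/3, q = 17, minimum z = -32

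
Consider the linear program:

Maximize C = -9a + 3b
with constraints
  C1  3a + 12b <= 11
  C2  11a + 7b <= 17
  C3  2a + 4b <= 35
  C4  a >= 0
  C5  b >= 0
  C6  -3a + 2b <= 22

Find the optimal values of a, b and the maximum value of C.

a = 0, b = 11/12, maximum C = 11/4

Extreme points and C = -9a + 3b:
  (127/111, 70/111) → C = -311/37
  (0, 11/12) → C = 11/4
  (17/11, 0) → C = -153/11
  (0, 0) → C = 0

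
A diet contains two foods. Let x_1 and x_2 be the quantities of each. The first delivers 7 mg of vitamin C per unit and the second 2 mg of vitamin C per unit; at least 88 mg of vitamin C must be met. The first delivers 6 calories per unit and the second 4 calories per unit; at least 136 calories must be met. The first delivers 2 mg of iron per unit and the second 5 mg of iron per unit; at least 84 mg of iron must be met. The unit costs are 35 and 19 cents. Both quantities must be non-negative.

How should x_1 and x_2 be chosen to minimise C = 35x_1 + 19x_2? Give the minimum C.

x_1 = 5, x_2 = 53/2, minimum C = 1357/2

Vertices and C = 35x_1 + 19x_2:
  (0, 44) → C = 836
  (42, 0) → C = 1470
  (5, 53/2) → C = 1357/2
  (172/11, 116/11) → C = 8224/11
The feasible region is unbounded (it extends along (0, 1), (1, 0)), but C strictly increases along every unbounded feasible direction, so there is no improving ray and the minimum is attained at a vertex.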